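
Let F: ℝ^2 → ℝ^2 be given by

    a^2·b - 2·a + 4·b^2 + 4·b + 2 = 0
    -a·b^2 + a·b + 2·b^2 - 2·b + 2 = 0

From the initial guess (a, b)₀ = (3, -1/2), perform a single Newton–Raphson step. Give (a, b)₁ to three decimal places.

(-6.308, -4.615)

At (3, -1/2): F = (-9.500, 1.250).
Jacobian J = [[2·a·b - 2, a^2 + 8·b + 4], [-b^2 + b, -2·a·b + a + 4·b - 2]].
At the point, J = [[-5.000, 9.000], [-0.750, 2.000]] (det J = -3.250).
Solving J·Δ = −F gives Δ = (-9.308, -4.115).
Then the next iterate is (a, b)₁ = (-6.308, -4.615).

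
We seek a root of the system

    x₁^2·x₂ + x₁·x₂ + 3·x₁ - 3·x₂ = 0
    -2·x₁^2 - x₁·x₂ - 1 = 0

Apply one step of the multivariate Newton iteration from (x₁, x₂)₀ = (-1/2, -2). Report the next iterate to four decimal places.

(-0.1121, -0.1034)

At (-1/2, -2): F = (5.0000, -2.5000).
Jacobian J = [[2·x₁·x₂ + x₂ + 3, x₁^2 + x₁ - 3], [-4·x₁ - x₂, -x₁]].
At the point, J = [[3.0000, -3.2500], [4.0000, 0.5000]] (det J = 14.5000).
Solving J·Δ = −F gives Δ = (0.3879, 1.8966).
Then the next iterate is (x₁, x₂)₁ = (-0.1121, -0.1034).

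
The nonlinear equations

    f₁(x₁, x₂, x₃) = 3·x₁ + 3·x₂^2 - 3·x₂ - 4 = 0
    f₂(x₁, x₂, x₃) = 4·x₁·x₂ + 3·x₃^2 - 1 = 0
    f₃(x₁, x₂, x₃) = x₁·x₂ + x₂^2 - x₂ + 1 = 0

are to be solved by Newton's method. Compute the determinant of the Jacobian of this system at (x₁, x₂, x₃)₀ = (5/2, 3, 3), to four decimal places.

405.0000

J = [[3, 6·x₂ - 3, 0], [4·x₂, 4·x₁, 6·x₃], [x₂, x₁ + 2·x₂ - 1, 0]].
At the point, J = [[3.0000, 15.0000, 0.0000], [12.0000, 10.0000, 18.0000], [3.0000, 7.5000, 0.0000]].
det J = 405.0000.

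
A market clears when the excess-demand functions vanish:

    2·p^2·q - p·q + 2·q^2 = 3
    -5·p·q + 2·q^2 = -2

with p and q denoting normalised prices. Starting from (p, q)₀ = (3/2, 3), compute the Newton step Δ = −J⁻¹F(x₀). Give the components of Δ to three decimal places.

(-0.497, -1.103)

At (3/2, 3): F = (24.000, -2.500).
Jacobian J = [[4·p·q - q, 2·p^2 - p + 4·q], [-5·q, -5·p + 4·q]].
At the point, J = [[15.000, 15.000], [-15.000, 4.500]] (det J = 292.500).
Solving J·Δ = −F gives Δ = (-0.497, -1.103).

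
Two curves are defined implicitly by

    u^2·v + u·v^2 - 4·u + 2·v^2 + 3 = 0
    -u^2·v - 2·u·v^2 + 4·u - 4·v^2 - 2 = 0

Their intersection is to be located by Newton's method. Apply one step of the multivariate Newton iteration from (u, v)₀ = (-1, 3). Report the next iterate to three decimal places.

At (-1, 3): F = (19.000, -27.000).
Jacobian J = [[2·u·v + v^2 - 4, u^2 + 2·u·v + 4·v], [-2·u·v - 2·v^2 + 4, -u^2 - 4·u·v - 8·v]].
At the point, J = [[-1.000, 7.000], [-8.000, -13.000]] (det J = 69.000).
Solving J·Δ = −F gives Δ = (0.841, -2.594).
Then the next iterate is (u, v)₁ = (-0.159, 0.406).

(-0.159, 0.406)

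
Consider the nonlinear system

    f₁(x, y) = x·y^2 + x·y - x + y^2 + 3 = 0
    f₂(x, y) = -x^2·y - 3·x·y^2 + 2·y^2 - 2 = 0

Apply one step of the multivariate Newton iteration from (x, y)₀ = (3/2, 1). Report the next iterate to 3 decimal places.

(1.374, 0.173)

At (3/2, 1): F = (5.500, -6.750).
Jacobian J = [[y^2 + y - 1, 2·x·y + x + 2·y], [-2·x·y - 3·y^2, -x^2 - 6·x·y + 4·y]].
At the point, J = [[1.000, 6.500], [-6.000, -7.250]] (det J = 31.750).
Solving J·Δ = −F gives Δ = (-0.126, -0.827).
Then the next iterate is (x, y)₁ = (1.374, 0.173).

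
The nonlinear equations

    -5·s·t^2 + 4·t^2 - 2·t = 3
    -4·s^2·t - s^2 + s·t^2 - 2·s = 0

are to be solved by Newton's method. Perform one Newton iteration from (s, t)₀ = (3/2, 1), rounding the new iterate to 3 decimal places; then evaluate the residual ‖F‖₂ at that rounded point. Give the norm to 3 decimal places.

5.491

At (3/2, 1): F = (-8.500, -12.750).
Jacobian J = [[-5·t^2, -10·s·t + 8·t - 2], [-8·s·t - 2·s + t^2 - 2, -4·s^2 + 2·s·t]].
At the point, J = [[-5.000, -9.000], [-16.000, -6.000]] (det J = -114.000).
Solving J·Δ = −F gives Δ = (-0.559, -0.634).
Then the next iterate is (s, t)₁ = (0.941, 0.366).
Re-evaluating at (0.941, 0.366): F = (-3.82644, -3.93777), so ‖F‖₂ = 5.491.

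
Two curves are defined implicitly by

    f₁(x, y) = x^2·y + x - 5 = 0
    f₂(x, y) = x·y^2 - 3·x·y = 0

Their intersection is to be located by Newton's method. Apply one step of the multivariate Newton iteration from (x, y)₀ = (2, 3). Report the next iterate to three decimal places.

At (2, 3): F = (9.000, 0.000).
Jacobian J = [[2·x·y + 1, x^2], [y^2 - 3·y, 2·x·y - 3·x]].
At the point, J = [[13.000, 4.000], [0.000, 6.000]] (det J = 78.000).
Solving J·Δ = −F gives Δ = (-0.692, 0.000).
Then the next iterate is (x, y)₁ = (1.308, 3.000).

(1.308, 3.000)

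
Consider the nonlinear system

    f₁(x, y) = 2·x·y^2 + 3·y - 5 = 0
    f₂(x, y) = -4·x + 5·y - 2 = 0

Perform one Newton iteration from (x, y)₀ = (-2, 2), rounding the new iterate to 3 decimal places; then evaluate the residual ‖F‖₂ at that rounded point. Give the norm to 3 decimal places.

At (-2, 2): F = (-15.000, 16.000).
Jacobian J = [[2·y^2, 4·x·y + 3], [-4, 5]].
At the point, J = [[8.000, -13.000], [-4.000, 5.000]] (det J = -12.000).
Solving J·Δ = −F gives Δ = (11.083, 5.667).
Then the next iterate is (x, y)₁ = (9.083, 7.667).
Re-evaluating at (9.083, 7.667): F = (1085.85096, 0.003), so ‖F‖₂ = 1085.851.

1085.851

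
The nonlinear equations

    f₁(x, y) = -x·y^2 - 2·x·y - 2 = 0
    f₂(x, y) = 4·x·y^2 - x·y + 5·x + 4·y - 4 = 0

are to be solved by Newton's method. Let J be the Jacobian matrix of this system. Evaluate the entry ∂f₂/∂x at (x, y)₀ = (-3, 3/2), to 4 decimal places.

12.5000

∂f₂/∂x = 4·y^2 - y + 5.
At (-3, 3/2) this is 12.5000.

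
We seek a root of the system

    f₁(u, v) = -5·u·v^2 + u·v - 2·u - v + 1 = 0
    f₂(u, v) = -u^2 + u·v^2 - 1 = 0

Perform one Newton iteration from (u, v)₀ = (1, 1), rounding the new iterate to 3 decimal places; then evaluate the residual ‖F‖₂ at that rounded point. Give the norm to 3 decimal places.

1.000

At (1, 1): F = (-6.000, -1.000).
Jacobian J = [[-5·v^2 + v - 2, -10·u·v + u - 1], [-2·u + v^2, 2·u·v]].
At the point, J = [[-6.000, -10.000], [-1.000, 2.000]] (det J = -22.000).
Solving J·Δ = −F gives Δ = (-1.000, 0.000).
Then the next iterate is (u, v)₁ = (0.000, 1.000).
Re-evaluating at (0.000, 1.000): F = (0.000, -1.000), so ‖F‖₂ = 1.000.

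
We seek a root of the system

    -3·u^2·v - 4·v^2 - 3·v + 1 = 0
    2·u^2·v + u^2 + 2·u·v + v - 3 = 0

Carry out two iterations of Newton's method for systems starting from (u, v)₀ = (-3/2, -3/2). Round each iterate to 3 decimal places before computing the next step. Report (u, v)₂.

(-1.270, 2.536)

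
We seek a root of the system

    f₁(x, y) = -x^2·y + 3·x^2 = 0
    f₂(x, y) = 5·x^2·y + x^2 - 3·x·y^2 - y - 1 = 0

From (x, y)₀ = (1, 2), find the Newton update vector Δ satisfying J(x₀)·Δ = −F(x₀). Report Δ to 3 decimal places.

At (1, 2): F = (1.000, -4.000).
Jacobian J = [[-2·x·y + 6·x, -x^2], [10·x·y + 2·x - 3·y^2, 5·x^2 - 6·x·y - 1]].
At the point, J = [[2.000, -1.000], [10.000, -8.000]] (det J = -6.000).
Solving J·Δ = −F gives Δ = (-2.000, -3.000).

(-2.000, -3.000)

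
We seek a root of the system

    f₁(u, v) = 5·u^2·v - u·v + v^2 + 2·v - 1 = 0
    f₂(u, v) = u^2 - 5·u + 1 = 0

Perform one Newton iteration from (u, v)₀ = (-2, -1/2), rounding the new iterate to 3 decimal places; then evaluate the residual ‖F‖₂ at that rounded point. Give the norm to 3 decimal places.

At (-2, -1/2): F = (-12.750, 15.000).
Jacobian J = [[10·u·v - v, 5·u^2 - u + 2·v + 2], [2·u - 5, 0]].
At the point, J = [[10.500, 23.000], [-9.000, 0.000]] (det J = 207.000).
Solving J·Δ = −F gives Δ = (1.667, -0.207).
Then the next iterate is (u, v)₁ = (-0.333, -0.707).
Re-evaluating at (-0.333, -0.707): F = (-2.54157, 2.77589), so ‖F‖₂ = 3.764.

3.764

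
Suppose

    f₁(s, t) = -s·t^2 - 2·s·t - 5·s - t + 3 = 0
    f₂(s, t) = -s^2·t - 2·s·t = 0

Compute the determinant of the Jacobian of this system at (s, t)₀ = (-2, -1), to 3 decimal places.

J = [[-t^2 - 2·t - 5, -2·s·t - 2·s - 1], [-2·s·t - 2·t, -s^2 - 2·s]].
At the point, J = [[-4.000, -1.000], [-2.000, 0.000]].
det J = -2.000.

-2.000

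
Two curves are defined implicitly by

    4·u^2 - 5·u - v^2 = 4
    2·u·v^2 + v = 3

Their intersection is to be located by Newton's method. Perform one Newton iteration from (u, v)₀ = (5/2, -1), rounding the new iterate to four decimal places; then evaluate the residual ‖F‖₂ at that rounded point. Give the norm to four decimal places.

At (5/2, -1): F = (7.5000, 1.0000).
Jacobian J = [[8·u - 5, -2·v], [2·v^2, 4·u·v + 1]].
At the point, J = [[15.0000, 2.0000], [2.0000, -9.0000]] (det J = -139.0000).
Solving J·Δ = −F gives Δ = (-0.5000, 0.0000).
Then the next iterate is (u, v)₁ = (2.0000, -1.0000).
Re-evaluating at (2.0000, -1.0000): F = (1.0000, 0.0000), so ‖F‖₂ = 1.0000.

1.0000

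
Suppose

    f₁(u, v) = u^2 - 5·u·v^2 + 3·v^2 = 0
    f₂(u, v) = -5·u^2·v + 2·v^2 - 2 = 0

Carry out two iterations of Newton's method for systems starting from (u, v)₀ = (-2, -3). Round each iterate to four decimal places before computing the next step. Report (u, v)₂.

At (-2, -3): F = (121.0000, 76.0000).
Jacobian J = [[2·u - 5·v^2, -10·u·v + 6·v], [-10·u·v, -5·u^2 + 4·v]].
At the point, J = [[-49.0000, -78.0000], [-60.0000, -32.0000]] (det J = -3112.0000).
Solving J·Δ = −F gives Δ = (0.6607, 1.1362).
Then the next iterate is (u, v)₁ = (-1.3393, -1.8638).
Round to (-1.3393, -1.8638) and repeat: F = (35.476946, 21.663219), J = [[-20.047352, -36.144673], [-24.961873, -16.423822]].
Δ = (0.3496, 0.7876), so (u, v)₂ = (-0.9897, -1.0762).

(-0.9897, -1.0762)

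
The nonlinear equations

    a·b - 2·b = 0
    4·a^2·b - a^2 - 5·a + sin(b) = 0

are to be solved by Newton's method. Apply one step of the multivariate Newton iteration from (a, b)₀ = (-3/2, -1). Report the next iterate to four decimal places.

At (-3/2, -1): F = (3.5000, -4.591471).
Jacobian J = [[b, a - 2], [8·a·b - 2·a - 5, 4·a^2 + cos(b)]].
At the point, J = [[-1.0000, -3.5000], [10.0000, 9.540302]] (det J = 25.459698).
Solving J·Δ = −F gives Δ = (-0.6803, 1.1944).
Then the next iterate is (a, b)₁ = (-2.1803, 0.1944).

(-2.1803, 0.1944)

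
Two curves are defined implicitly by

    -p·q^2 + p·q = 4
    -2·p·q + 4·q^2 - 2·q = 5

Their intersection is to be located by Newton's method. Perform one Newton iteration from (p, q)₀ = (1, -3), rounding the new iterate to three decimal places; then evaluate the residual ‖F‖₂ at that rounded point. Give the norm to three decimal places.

At (1, -3): F = (-16.000, 43.000).
Jacobian J = [[-q^2 + q, -2·p·q + p], [-2·q, -2·p + 8·q - 2]].
At the point, J = [[-12.000, 7.000], [6.000, -28.000]] (det J = 294.000).
Solving J·Δ = −F gives Δ = (-0.500, 1.429).
Then the next iterate is (p, q)₁ = (0.500, -1.571).
Re-evaluating at (0.500, -1.571): F = (-6.01952, 9.58516), so ‖F‖₂ = 11.319.

11.319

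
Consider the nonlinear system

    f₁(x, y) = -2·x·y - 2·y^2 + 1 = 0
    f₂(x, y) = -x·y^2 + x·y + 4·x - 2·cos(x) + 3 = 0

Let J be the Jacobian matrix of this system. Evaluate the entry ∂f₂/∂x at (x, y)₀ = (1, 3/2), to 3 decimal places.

4.933

∂f₂/∂x = -y^2 + y + 2·sin(x) + 4.
At (1, 3/2) this is 4.933.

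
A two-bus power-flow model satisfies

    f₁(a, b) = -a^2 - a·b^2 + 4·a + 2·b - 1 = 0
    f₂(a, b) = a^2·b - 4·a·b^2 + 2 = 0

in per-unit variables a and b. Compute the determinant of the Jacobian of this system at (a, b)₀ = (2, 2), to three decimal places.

64.000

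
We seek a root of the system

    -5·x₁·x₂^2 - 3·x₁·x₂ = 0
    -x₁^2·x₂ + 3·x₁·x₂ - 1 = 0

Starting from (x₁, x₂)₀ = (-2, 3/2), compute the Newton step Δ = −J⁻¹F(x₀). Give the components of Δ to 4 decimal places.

(1.1837, -0.3571)

At (-2, 3/2): F = (31.5000, -16.0000).
Jacobian J = [[-5·x₂^2 - 3·x₂, -10·x₁·x₂ - 3·x₁], [-2·x₁·x₂ + 3·x₂, -x₁^2 + 3·x₁]].
At the point, J = [[-15.7500, 36.0000], [10.5000, -10.0000]] (det J = -220.5000).
Solving J·Δ = −F gives Δ = (1.1837, -0.3571).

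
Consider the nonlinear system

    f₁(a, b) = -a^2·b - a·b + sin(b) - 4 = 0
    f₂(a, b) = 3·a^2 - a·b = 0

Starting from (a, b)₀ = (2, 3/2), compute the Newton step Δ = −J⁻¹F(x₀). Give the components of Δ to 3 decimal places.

(-1.001, -0.758)

At (2, 3/2): F = (-12.00251, 9.000).
Jacobian J = [[-2·a·b - b, -a^2 - a + cos(b)], [6·a - b, -a]].
At the point, J = [[-7.500, -5.92926], [10.500, -2.000]] (det J = 77.25726).
Solving J·Δ = −F gives Δ = (-1.001, -0.758).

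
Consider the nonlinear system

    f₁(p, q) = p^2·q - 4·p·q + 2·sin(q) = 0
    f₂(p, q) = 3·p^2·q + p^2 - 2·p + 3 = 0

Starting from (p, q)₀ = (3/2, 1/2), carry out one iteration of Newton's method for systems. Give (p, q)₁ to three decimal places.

(0.837, 0.207)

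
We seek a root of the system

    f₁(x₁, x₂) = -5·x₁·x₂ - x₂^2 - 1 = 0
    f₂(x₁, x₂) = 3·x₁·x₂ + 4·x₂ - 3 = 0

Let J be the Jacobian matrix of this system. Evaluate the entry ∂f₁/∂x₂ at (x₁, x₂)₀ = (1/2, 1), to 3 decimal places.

∂f₁/∂x₂ = -5·x₁ - 2·x₂.
At (1/2, 1) this is -4.500.

-4.500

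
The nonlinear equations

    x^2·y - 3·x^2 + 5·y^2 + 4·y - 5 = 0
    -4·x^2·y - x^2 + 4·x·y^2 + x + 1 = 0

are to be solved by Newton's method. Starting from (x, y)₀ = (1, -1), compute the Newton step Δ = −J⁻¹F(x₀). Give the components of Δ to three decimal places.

At (1, -1): F = (-8.000, 9.000).
Jacobian J = [[2·x·y - 6·x, x^2 + 10·y + 4], [-8·x·y - 2·x + 4·y^2 + 1, -4·x^2 + 8·x·y]].
At the point, J = [[-8.000, -5.000], [11.000, -12.000]] (det J = 151.000).
Solving J·Δ = −F gives Δ = (-0.934, -0.106).

(-0.934, -0.106)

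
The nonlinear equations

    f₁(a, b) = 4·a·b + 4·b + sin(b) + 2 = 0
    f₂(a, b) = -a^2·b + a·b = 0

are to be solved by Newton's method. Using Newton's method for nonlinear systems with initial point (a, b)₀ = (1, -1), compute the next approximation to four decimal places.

(1.0000, -0.1989)

At (1, -1): F = (-6.841471, 0.0000).
Jacobian J = [[4·b, 4·a + cos(b) + 4], [-2·a·b + b, -a^2 + a]].
At the point, J = [[-4.0000, 8.540302], [1.0000, 0.0000]] (det J = -8.540302).
Solving J·Δ = −F gives Δ = (0.0000, 0.8011).
Then the next iterate is (a, b)₁ = (1.0000, -0.1989).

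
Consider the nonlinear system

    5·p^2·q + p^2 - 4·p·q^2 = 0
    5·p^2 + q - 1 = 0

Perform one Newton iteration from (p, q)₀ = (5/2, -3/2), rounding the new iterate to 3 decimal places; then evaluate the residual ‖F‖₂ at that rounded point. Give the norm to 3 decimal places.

At (5/2, -3/2): F = (-63.125, 28.750).
Jacobian J = [[10·p·q + 2·p - 4·q^2, 5·p^2 - 8·p·q], [10·p, 1]].
At the point, J = [[-41.500, 61.250], [25.000, 1.000]] (det J = -1572.750).
Solving J·Δ = −F gives Δ = (-1.160, 0.245).
Then the next iterate is (p, q)₁ = (1.340, -1.255).
Re-evaluating at (1.340, -1.255): F = (-17.91392, 6.723), so ‖F‖₂ = 19.134.

19.134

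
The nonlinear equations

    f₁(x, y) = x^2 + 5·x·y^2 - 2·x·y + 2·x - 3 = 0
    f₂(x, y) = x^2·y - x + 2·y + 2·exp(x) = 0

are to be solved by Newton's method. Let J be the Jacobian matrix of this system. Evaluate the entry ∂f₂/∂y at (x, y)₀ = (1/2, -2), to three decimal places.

∂f₂/∂y = x^2 + 2.
At (1/2, -2) this is 2.250.

2.250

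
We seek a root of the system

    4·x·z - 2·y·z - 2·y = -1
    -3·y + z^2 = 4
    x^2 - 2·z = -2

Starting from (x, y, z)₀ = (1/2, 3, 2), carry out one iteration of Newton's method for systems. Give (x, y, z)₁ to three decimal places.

(-7.250, -6.333, -2.750)

At (1/2, 3, 2): F = (-13.000, -9.000, -1.750).
Jacobian J = [[4·z, -2·z - 2, 4·x - 2·y], [0, -3, 2·z], [2·x, 0, -2]].
At the point, J = [[8.000, -6.000, -4.000], [0.000, -3.000, 4.000], [1.000, 0.000, -2.000]] (det J = 12.000).
Solving J·Δ = −F gives Δ = (-7.750, -9.333, -4.750).
Then the next iterate is (x, y, z)₁ = (-7.250, -6.333, -2.750).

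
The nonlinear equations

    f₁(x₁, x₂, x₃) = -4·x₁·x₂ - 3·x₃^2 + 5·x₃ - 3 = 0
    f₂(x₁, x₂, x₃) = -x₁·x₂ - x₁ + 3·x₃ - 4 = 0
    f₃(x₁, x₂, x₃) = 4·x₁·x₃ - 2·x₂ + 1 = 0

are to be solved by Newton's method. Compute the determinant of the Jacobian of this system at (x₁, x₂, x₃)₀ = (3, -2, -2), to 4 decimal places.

J = [[-4·x₂, -4·x₁, -6·x₃ + 5], [-x₂ - 1, -x₁, 3], [4·x₃, -2, 4·x₁]].
At the point, J = [[8.0000, -12.0000, 17.0000], [1.0000, -3.0000, 3.0000], [-8.0000, -2.0000, 12.0000]].
det J = -250.0000.

-250.0000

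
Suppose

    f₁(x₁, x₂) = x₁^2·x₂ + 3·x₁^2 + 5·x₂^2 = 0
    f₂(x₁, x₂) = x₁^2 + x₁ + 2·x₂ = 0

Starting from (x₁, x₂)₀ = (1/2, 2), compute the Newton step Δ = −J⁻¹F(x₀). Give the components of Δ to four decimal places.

At (1/2, 2): F = (21.2500, 4.7500).
Jacobian J = [[2·x₁·x₂ + 6·x₁, x₁^2 + 10·x₂], [2·x₁ + 1, 2]].
At the point, J = [[5.0000, 20.2500], [2.0000, 2.0000]] (det J = -30.5000).
Solving J·Δ = −F gives Δ = (-1.7602, -0.6148).

(-1.7602, -0.6148)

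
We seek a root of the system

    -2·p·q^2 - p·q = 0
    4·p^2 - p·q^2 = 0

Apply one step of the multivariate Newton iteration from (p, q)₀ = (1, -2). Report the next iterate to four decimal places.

(0.5385, -1.5385)

At (1, -2): F = (-6.0000, 0.0000).
Jacobian J = [[-2·q^2 - q, -4·p·q - p], [8·p - q^2, -2·p·q]].
At the point, J = [[-6.0000, 7.0000], [4.0000, 4.0000]] (det J = -52.0000).
Solving J·Δ = −F gives Δ = (-0.4615, 0.4615).
Then the next iterate is (p, q)₁ = (0.5385, -1.5385).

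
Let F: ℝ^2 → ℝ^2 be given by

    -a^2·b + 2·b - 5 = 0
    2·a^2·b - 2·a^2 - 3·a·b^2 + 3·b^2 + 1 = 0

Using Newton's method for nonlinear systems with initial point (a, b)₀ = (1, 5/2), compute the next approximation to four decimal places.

At (1, 5/2): F = (-2.5000, 4.0000).
Jacobian J = [[-2·a·b, -a^2 + 2], [4·a·b - 4·a - 3·b^2, 2·a^2 - 6·a·b + 6·b]].
At the point, J = [[-5.0000, 1.0000], [-12.7500, 2.0000]] (det J = 2.7500).
Solving J·Δ = −F gives Δ = (3.2727, 18.8636).
Then the next iterate is (a, b)₁ = (4.2727, 21.3636).

(4.2727, 21.3636)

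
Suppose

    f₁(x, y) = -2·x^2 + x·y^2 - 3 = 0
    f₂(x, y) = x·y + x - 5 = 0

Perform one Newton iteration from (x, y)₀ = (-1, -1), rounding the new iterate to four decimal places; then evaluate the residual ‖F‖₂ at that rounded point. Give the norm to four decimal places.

68.4172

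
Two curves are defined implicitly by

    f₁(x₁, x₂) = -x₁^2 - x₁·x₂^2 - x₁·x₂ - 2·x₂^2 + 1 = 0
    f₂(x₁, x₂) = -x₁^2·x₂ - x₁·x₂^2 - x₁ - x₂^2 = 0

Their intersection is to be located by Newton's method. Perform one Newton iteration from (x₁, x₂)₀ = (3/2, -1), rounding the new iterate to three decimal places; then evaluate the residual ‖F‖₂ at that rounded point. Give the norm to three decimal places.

1.665

At (3/2, -1): F = (-3.250, -1.750).
Jacobian J = [[-2·x₁ - x₂^2 - x₂, -2·x₁·x₂ - x₁ - 4·x₂], [-2·x₁·x₂ - x₂^2 - 1, -x₁^2 - 2·x₁·x₂ - 2·x₂]].
At the point, J = [[-3.000, 5.500], [1.000, 2.750]] (det J = -13.750).
Solving J·Δ = −F gives Δ = (0.050, 0.618).
Then the next iterate is (x₁, x₂)₁ = (1.550, -0.382).
Re-evaluating at (1.550, -0.382): F = (-1.32843, -1.00435), so ‖F‖₂ = 1.665.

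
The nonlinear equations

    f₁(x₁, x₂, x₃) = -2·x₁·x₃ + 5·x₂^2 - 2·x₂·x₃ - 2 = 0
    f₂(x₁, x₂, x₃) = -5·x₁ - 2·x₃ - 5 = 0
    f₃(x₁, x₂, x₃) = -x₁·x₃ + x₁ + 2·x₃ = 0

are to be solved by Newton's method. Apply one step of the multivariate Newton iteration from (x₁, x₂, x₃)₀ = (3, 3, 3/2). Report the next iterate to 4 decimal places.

At (3, 3, 3/2): F = (25.0000, -23.0000, 1.5000).
Jacobian J = [[-2·x₃, 10·x₂ - 2·x₃, -2·x₁ - 2·x₂], [-5, 0, -2], [-x₃ + 1, 0, -x₁ + 2]].
At the point, J = [[-3.0000, 27.0000, -12.0000], [-5.0000, 0.0000, -2.0000], [-0.5000, 0.0000, -1.0000]] (det J = -108.0000).
Solving J·Δ = −F gives Δ = (-6.5000, 0.4630, 4.7500).
Then the next iterate is (x₁, x₂, x₃)₁ = (-3.5000, 3.4630, 6.2500).

(-3.5000, 3.4630, 6.2500)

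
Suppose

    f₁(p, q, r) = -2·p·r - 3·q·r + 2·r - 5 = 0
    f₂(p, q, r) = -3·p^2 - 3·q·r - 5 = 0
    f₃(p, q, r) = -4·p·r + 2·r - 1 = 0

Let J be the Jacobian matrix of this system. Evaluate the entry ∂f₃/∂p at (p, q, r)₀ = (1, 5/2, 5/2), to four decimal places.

∂f₃/∂p = -4·r.
At (1, 5/2, 5/2) this is -10.0000.

-10.0000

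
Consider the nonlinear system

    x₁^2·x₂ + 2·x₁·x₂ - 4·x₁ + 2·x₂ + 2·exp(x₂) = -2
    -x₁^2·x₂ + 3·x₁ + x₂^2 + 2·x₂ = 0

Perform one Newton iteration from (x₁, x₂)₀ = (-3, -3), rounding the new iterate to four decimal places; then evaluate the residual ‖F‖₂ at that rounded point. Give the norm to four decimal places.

At (-3, -3): F = (-0.900426, 21.0000).
Jacobian J = [[2·x₁·x₂ + 2·x₂ - 4, x₁^2 + 2·x₁ + 2·exp(x₂) + 2], [-2·x₁·x₂ + 3, -x₁^2 + 2·x₂ + 2]].
At the point, J = [[8.0000, 5.099574], [-15.0000, -13.0000]] (det J = -27.506388).
Solving J·Δ = −F gives Δ = (-3.4678, 5.6166).
Then the next iterate is (x₁, x₂)₁ = (-6.4678, 2.6166).
Re-evaluating at (-6.4678, 2.6166): F = (136.094066, -116.782359), so ‖F‖₂ = 179.3313.

179.3313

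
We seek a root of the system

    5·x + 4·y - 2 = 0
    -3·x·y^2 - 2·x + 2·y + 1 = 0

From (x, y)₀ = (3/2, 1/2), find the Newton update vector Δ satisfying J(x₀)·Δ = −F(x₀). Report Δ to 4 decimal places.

At (3/2, 1/2): F = (7.5000, -2.1250).
Jacobian J = [[5, 4], [-3·y^2 - 2, -6·x·y + 2]].
At the point, J = [[5.0000, 4.0000], [-2.7500, -2.5000]] (det J = -1.5000).
Solving J·Δ = −F gives Δ = (-6.8333, 6.6667).

(-6.8333, 6.6667)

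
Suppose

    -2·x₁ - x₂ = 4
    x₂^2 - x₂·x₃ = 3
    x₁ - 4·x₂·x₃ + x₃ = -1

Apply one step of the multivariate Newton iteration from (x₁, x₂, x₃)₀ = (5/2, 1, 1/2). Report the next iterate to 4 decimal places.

(-2.8214, 1.6429, -1.0357)

At (5/2, 1, 1/2): F = (-10.0000, -2.5000, 2.0000).
Jacobian J = [[-2, -1, 0], [0, 2·x₂ - x₃, -x₂], [1, -4·x₃, -4·x₂ + 1]].
At the point, J = [[-2.0000, -1.0000, 0.0000], [0.0000, 1.5000, -1.0000], [1.0000, -2.0000, -3.0000]] (det J = 14.0000).
Solving J·Δ = −F gives Δ = (-5.3214, 0.6429, -1.5357).
Then the next iterate is (x₁, x₂, x₃)₁ = (-2.8214, 1.6429, -1.0357).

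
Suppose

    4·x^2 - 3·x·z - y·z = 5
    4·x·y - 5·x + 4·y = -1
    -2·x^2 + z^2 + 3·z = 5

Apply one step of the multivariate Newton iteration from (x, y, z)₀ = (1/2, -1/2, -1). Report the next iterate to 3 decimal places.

(2.081, 2.095, 9.662)

At (1/2, -1/2, -1): F = (-3.000, -4.500, -7.500).
Jacobian J = [[8·x - 3·z, -z, -3·x - y], [4·y - 5, 4·x + 4, 0], [-4·x, 0, 2·z + 3]].
At the point, J = [[7.000, 1.000, -1.000], [-7.000, 6.000, 0.000], [-2.000, 0.000, 1.000]] (det J = 37.000).
Solving J·Δ = −F gives Δ = (1.581, 2.595, 10.662).
Then the next iterate is (x, y, z)₁ = (2.081, 2.095, 9.662).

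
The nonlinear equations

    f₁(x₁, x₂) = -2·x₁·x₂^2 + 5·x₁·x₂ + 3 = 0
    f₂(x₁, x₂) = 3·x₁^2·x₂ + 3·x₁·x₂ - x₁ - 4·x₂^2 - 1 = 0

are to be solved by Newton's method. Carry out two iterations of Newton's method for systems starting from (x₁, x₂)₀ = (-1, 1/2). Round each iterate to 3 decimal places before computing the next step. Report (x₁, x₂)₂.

(-1.377, 0.560)

At (-1, 1/2): F = (1.000, -1.000).
Jacobian J = [[-2·x₂^2 + 5·x₂, -4·x₁·x₂ + 5·x₁], [6·x₁·x₂ + 3·x₂ - 1, 3·x₁^2 + 3·x₁ - 8·x₂]].
At the point, J = [[2.000, -3.000], [-2.500, -4.000]] (det J = -15.500).
Solving J·Δ = −F gives Δ = (-0.452, 0.032).
Then the next iterate is (x₁, x₂)₁ = (-1.452, 0.532).
Round to (-1.452, 0.532) and repeat: F = (-0.04042, 0.36737), J = [[2.09395, -4.17014], [-4.03878, -2.28709]].
Δ = (0.075, 0.028), so (x₁, x₂)₂ = (-1.377, 0.560).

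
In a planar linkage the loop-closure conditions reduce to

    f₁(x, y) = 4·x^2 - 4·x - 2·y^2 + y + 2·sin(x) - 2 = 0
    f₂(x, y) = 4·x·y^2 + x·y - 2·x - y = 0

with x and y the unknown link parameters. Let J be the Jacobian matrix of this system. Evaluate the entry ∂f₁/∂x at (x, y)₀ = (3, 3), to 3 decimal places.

18.020

∂f₁/∂x = 8·x + 2·cos(x) - 4.
At (3, 3) this is 18.020.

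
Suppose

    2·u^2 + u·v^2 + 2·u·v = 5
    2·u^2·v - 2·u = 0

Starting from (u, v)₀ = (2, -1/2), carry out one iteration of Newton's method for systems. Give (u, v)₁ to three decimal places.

At (2, -1/2): F = (1.500, -8.000).
Jacobian J = [[4·u + v^2 + 2·v, 2·u·v + 2·u], [4·u·v - 2, 2·u^2]].
At the point, J = [[7.250, 2.000], [-6.000, 8.000]] (det J = 70.000).
Solving J·Δ = −F gives Δ = (-0.400, 0.700).
Then the next iterate is (u, v)₁ = (1.600, 0.200).

(1.600, 0.200)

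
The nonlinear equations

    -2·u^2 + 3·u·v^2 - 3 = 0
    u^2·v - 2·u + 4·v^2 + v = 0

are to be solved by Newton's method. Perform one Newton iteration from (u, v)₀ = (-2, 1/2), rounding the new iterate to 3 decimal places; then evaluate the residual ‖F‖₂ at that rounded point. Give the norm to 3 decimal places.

4.753

At (-2, 1/2): F = (-12.500, 7.500).
Jacobian J = [[-4·u + 3·v^2, 6·u·v], [2·u·v - 2, u^2 + 8·v + 1]].
At the point, J = [[8.750, -6.000], [-4.000, 9.000]] (det J = 54.750).
Solving J·Δ = −F gives Δ = (1.233, -0.285).
Then the next iterate is (u, v)₁ = (-0.767, 0.215).
Re-evaluating at (-0.767, 0.215): F = (-4.28294, 2.06038), so ‖F‖₂ = 4.753.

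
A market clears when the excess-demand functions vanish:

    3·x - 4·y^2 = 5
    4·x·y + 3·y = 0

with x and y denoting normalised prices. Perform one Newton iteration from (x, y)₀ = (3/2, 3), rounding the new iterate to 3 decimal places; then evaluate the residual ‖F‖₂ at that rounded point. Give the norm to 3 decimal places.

At (3/2, 3): F = (-36.500, 27.000).
Jacobian J = [[3, -8·y], [4·y, 4·x + 3]].
At the point, J = [[3.000, -24.000], [12.000, 9.000]] (det J = 315.000).
Solving J·Δ = −F gives Δ = (-1.014, -1.648).
Then the next iterate is (x, y)₁ = (0.486, 1.352).
Re-evaluating at (0.486, 1.352): F = (-10.85362, 6.68429), so ‖F‖₂ = 12.747.

12.747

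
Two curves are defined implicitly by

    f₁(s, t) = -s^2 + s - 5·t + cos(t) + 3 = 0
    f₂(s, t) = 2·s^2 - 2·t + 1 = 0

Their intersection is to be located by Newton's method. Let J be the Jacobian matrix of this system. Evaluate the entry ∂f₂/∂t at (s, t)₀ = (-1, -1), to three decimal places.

-2.000

∂f₂/∂t = -2.
At (-1, -1) this is -2.000.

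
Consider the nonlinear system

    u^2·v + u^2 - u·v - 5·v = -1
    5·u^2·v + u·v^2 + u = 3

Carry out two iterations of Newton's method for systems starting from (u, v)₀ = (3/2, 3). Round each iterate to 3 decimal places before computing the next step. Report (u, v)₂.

(1.204, 0.453)

At (3/2, 3): F = (-9.500, 45.750).
Jacobian J = [[2·u·v + 2·u - v, u^2 - u - 5], [10·u·v + v^2 + 1, 5·u^2 + 2·u·v]].
At the point, J = [[9.000, -4.250], [55.000, 20.250]] (det J = 416.000).
Solving J·Δ = −F gives Δ = (-0.005, -2.246).
Then the next iterate is (u, v)₁ = (1.495, 0.754).
Round to (1.495, 0.754) and repeat: F = (0.02300, 7.77098), J = [[4.49046, -4.25997], [12.84082, 13.42959]].
Δ = (-0.291, -0.301), so (u, v)₂ = (1.204, 0.453).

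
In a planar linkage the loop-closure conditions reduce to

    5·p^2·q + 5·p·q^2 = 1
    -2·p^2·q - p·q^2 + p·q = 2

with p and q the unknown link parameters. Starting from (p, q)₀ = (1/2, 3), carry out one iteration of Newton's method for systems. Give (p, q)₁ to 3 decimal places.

At (1/2, 3): F = (25.250, -6.500).
Jacobian J = [[10·p·q + 5·q^2, 5·p^2 + 10·p·q], [-4·p·q - q^2 + q, -2·p^2 - 2·p·q + p]].
At the point, J = [[60.000, 16.250], [-12.000, -3.000]] (det J = 15.000).
Solving J·Δ = −F gives Δ = (-1.992, 5.800).
Then the next iterate is (p, q)₁ = (-1.492, 8.800).

(-1.492, 8.800)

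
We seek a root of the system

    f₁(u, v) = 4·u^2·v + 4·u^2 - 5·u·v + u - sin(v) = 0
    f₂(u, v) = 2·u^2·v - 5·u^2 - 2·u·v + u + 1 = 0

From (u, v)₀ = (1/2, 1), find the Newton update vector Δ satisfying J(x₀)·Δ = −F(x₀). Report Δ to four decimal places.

At (1/2, 1): F = (-0.841471, -0.2500).
Jacobian J = [[8·u·v + 8·u - 5·v + 1, 4·u^2 - 5·u - cos(v)], [4·u·v - 10·u - 2·v + 1, 2·u^2 - 2·u]].
At the point, J = [[4.0000, -2.040302], [-4.0000, -0.5000]] (det J = -10.161209).
Solving J·Δ = −F gives Δ = (-0.0088, -0.4297).

(-0.0088, -0.4297)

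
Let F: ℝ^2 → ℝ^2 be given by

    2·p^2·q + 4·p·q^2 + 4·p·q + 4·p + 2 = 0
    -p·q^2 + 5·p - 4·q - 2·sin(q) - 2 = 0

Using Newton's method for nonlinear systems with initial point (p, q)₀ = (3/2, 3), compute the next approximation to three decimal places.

At (3/2, 3): F = (93.500, -20.28224).
Jacobian J = [[4·p·q + 4·q^2 + 4·q + 4, 2·p^2 + 8·p·q + 4·p], [-q^2 + 5, -2·p·q - 2·cos(q) - 4]].
At the point, J = [[70.000, 46.500], [-4.000, -11.02002]] (det J = -585.40105).
Solving J·Δ = −F gives Δ = (-0.149, -1.786).
Then the next iterate is (p, q)₁ = (1.351, 1.214).

(1.351, 1.214)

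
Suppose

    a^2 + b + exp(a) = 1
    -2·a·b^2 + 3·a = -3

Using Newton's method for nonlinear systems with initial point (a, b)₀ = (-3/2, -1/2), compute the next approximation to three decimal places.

(-1.128, -0.440)

At (-3/2, -1/2): F = (0.97313, -0.750).
Jacobian J = [[2·a + exp(a), 1], [-2·b^2 + 3, -4·a·b]].
At the point, J = [[-2.77687, 1.000], [2.500, -3.000]] (det J = 5.83061).
Solving J·Δ = −F gives Δ = (0.372, 0.060).
Then the next iterate is (a, b)₁ = (-1.128, -0.440).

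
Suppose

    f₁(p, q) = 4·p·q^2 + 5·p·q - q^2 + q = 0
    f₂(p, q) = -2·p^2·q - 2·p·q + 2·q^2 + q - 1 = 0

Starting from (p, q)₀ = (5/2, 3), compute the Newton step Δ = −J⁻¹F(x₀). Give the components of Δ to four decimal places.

At (5/2, 3): F = (121.5000, -32.5000).
Jacobian J = [[4·q^2 + 5·q, 8·p·q + 5·p - 2·q + 1], [-4·p·q - 2·q, -2·p^2 - 2·p + 4·q + 1]].
At the point, J = [[51.0000, 67.5000], [-36.0000, -4.5000]] (det J = 2200.5000).
Solving J·Δ = −F gives Δ = (-0.7485, -1.2345).

(-0.7485, -1.2345)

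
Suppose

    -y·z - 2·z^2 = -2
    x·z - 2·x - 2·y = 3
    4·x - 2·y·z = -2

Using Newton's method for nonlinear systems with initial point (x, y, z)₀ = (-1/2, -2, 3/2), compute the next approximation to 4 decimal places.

(-1.1776, -1.1579, 1.3092)

At (-1/2, -2, 3/2): F = (0.5000, 1.2500, 6.0000).
Jacobian J = [[0, -z, -y - 4·z], [z - 2, -2, x], [4, -2·z, -2·y]].
At the point, J = [[0.0000, -1.5000, -4.0000], [-0.5000, -2.0000, -0.5000], [4.0000, -3.0000, 4.0000]] (det J = -38.0000).
Solving J·Δ = −F gives Δ = (-0.6776, 0.8421, -0.1908).
Then the next iterate is (x, y, z)₁ = (-1.1776, -1.1579, 1.3092).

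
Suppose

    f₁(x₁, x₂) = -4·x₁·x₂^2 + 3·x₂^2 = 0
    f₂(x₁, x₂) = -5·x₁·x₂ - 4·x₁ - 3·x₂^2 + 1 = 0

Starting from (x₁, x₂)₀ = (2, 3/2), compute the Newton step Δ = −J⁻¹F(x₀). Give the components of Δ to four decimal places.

(-145.0000, 86.2500)

At (2, 3/2): F = (-11.2500, -28.7500).
Jacobian J = [[-4·x₂^2, -8·x₁·x₂ + 6·x₂], [-5·x₂ - 4, -5·x₁ - 6·x₂]].
At the point, J = [[-9.0000, -15.0000], [-11.5000, -19.0000]] (det J = -1.5000).
Solving J·Δ = −F gives Δ = (-145.0000, 86.2500).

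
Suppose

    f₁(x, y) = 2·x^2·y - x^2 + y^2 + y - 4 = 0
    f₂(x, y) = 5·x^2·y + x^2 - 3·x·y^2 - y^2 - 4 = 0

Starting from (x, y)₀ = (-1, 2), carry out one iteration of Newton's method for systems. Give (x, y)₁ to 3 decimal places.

(-0.750, 1.500)

At (-1, 2): F = (5.000, 15.000).
Jacobian J = [[4·x·y - 2·x, 2·x^2 + 2·y + 1], [10·x·y + 2·x - 3·y^2, 5·x^2 - 6·x·y - 2·y]].
At the point, J = [[-6.000, 7.000], [-34.000, 13.000]] (det J = 160.000).
Solving J·Δ = −F gives Δ = (0.250, -0.500).
Then the next iterate is (x, y)₁ = (-0.750, 1.500).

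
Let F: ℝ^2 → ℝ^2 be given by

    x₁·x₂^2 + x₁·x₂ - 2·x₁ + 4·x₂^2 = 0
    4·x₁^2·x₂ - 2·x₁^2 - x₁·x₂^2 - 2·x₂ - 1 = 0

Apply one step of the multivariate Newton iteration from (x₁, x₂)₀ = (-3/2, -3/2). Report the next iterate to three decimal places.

(-1.051, -0.354)

At (-3/2, -3/2): F = (10.875, -12.625).
Jacobian J = [[x₂^2 + x₂ - 2, 2·x₁·x₂ + x₁ + 8·x₂], [8·x₁·x₂ - 4·x₁ - x₂^2, 4·x₁^2 - 2·x₁·x₂ - 2]].
At the point, J = [[-1.250, -9.000], [21.750, 2.500]] (det J = 192.625).
Solving J·Δ = −F gives Δ = (0.449, 1.146).
Then the next iterate is (x₁, x₂)₁ = (-1.051, -0.354).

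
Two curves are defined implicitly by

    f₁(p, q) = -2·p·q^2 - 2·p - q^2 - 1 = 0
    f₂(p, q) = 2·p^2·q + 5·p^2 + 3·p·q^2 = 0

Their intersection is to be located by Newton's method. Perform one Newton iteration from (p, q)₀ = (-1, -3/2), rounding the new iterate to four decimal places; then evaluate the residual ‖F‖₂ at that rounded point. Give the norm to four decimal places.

At (-1, -3/2): F = (3.2500, -4.7500).
Jacobian J = [[-2·q^2 - 2, -4·p·q - 2·q], [4·p·q + 10·p + 3·q^2, 2·p^2 + 6·p·q]].
At the point, J = [[-6.5000, -3.0000], [2.7500, 11.0000]] (det J = -63.2500).
Solving J·Δ = −F gives Δ = (0.3399, 0.3468).
Then the next iterate is (p, q)₁ = (-0.6601, -1.1532).
Re-evaluating at (-0.6601, -1.1532): F = (0.746024, -1.459854), so ‖F‖₂ = 1.6394.

1.6394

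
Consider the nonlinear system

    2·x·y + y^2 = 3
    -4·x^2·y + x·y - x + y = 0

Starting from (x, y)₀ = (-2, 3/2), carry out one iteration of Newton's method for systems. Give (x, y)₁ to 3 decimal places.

At (-2, 3/2): F = (-6.750, -23.500).
Jacobian J = [[2·y, 2·x + 2·y], [-8·x·y + y - 1, -4·x^2 + x + 1]].
At the point, J = [[3.000, -1.000], [24.500, -17.000]] (det J = -26.500).
Solving J·Δ = −F gives Δ = (3.443, 3.580).
Then the next iterate is (x, y)₁ = (1.443, 5.080).

(1.443, 5.080)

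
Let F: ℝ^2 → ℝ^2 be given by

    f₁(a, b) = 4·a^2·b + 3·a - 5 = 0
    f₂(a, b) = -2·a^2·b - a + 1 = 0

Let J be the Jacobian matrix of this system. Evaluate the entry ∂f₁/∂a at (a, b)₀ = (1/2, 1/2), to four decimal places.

5.0000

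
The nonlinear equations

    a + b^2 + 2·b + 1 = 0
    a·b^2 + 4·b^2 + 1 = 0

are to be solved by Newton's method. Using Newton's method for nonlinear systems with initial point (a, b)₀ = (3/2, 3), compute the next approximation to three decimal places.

(5.949, 0.256)

At (3/2, 3): F = (17.500, 50.500).
Jacobian J = [[1, 2·b + 2], [b^2, 2·a·b + 8·b]].
At the point, J = [[1.000, 8.000], [9.000, 33.000]] (det J = -39.000).
Solving J·Δ = −F gives Δ = (4.449, -2.744).
Then the next iterate is (a, b)₁ = (5.949, 0.256).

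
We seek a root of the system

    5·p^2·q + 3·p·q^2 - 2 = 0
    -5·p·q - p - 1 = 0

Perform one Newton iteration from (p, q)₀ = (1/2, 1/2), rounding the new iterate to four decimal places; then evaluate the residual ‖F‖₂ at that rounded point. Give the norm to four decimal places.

375.7729

At (1/2, 1/2): F = (-1.0000, -2.7500).
Jacobian J = [[10·p·q + 3·q^2, 5·p^2 + 6·p·q], [-5·q - 1, -5·p]].
At the point, J = [[3.2500, 2.7500], [-3.5000, -2.5000]] (det J = 1.5000).
Solving J·Δ = −F gives Δ = (-6.7083, 8.2917).
Then the next iterate is (p, q)₁ = (-6.2083, 8.7917).
Re-evaluating at (-6.2083, 8.7917): F = (252.699163, 278.115856), so ‖F‖₂ = 375.7729.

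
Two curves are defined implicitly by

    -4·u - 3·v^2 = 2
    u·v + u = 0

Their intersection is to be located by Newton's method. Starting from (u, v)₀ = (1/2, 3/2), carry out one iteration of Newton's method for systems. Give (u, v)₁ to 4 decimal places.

At (1/2, 3/2): F = (-10.7500, 1.2500).
Jacobian J = [[-4, -6·v], [v + 1, u]].
At the point, J = [[-4.0000, -9.0000], [2.5000, 0.5000]] (det J = 20.5000).
Solving J·Δ = −F gives Δ = (-0.2866, -1.0671).
Then the next iterate is (u, v)₁ = (0.2134, 0.4329).

(0.2134, 0.4329)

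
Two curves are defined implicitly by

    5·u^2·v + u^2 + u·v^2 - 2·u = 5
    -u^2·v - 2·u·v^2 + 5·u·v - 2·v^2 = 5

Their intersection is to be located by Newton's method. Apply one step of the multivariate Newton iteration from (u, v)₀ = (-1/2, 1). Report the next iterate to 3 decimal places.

(-1.010, -1.271)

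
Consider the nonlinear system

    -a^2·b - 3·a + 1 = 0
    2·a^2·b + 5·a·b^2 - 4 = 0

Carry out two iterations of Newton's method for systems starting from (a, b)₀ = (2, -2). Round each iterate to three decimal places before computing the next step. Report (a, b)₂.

(2.103, -1.173)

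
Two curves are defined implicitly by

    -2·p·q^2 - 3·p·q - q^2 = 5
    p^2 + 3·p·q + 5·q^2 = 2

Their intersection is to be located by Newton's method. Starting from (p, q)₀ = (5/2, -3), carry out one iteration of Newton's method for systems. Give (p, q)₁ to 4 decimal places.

At (5/2, -3): F = (-36.5000, 26.7500).
Jacobian J = [[-2·q^2 - 3·q, -4·p·q - 3·p - 2·q], [2·p + 3·q, 3·p + 10·q]].
At the point, J = [[-9.0000, 28.5000], [-4.0000, -22.5000]] (det J = 316.5000).
Solving J·Δ = −F gives Δ = (-0.1860, 1.2220).
Then the next iterate is (p, q)₁ = (2.3140, -1.7780).

(2.3140, -1.7780)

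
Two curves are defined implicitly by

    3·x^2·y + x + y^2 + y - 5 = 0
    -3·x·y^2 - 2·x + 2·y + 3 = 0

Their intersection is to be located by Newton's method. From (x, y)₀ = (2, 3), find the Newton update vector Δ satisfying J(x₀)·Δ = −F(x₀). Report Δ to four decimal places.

At (2, 3): F = (45.0000, -49.0000).
Jacobian J = [[6·x·y + 1, 3·x^2 + 2·y + 1], [-3·y^2 - 2, -6·x·y + 2]].
At the point, J = [[37.0000, 19.0000], [-29.0000, -34.0000]] (det J = -707.0000).
Solving J·Δ = −F gives Δ = (-0.8472, -0.7185).

(-0.8472, -0.7185)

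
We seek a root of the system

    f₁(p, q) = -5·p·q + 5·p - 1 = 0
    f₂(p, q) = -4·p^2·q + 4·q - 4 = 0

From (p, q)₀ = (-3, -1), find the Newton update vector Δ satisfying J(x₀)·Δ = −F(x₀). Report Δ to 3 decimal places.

(-14.300, 11.600)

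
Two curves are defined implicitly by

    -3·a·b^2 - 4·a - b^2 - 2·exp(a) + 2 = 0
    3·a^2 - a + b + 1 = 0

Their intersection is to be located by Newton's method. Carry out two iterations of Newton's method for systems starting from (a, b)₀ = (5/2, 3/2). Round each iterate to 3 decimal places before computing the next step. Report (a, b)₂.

At (5/2, 3/2): F = (-51.48999, 18.750).
Jacobian J = [[-3·b^2 - 2·exp(a) - 4, -6·a·b - 2·b], [6·a - 1, 1]].
At the point, J = [[-35.11499, -25.500], [14.000, 1.000]] (det J = 321.88501).
Solving J·Δ = −F gives Δ = (-1.325, -0.194).
Then the next iterate is (a, b)₁ = (1.175, 1.306).
Round to (1.175, 1.306) and repeat: F = (-16.89429, 5.27288), J = [[-15.59319, -11.81930], [6.050, 1.000]].
Δ = (-0.812, -0.358), so (a, b)₂ = (0.363, 0.948).

(0.363, 0.948)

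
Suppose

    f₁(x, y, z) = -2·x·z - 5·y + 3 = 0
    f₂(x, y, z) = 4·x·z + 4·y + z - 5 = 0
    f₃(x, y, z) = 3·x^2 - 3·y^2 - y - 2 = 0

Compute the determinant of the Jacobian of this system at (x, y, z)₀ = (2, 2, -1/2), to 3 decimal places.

-335.000

J = [[-2·z, -5, -2·x], [4·z, 4, 4·x + 1], [6·x, -6·y - 1, 0]].
At the point, J = [[1.000, -5.000, -4.000], [-2.000, 4.000, 9.000], [12.000, -13.000, 0.000]].
det J = -335.000.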